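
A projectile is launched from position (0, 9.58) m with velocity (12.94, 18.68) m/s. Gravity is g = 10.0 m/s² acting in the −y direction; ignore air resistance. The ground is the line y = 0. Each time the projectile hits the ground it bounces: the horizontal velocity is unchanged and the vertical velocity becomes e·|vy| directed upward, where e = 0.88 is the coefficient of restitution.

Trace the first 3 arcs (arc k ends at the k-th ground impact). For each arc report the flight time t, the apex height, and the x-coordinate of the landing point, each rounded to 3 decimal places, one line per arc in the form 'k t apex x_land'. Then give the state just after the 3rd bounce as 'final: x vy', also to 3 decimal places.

1 4.193 27.027 54.257
2 4.092 20.930 107.206
3 3.601 16.208 153.802
final: 153.802 15.844

Arc 1: start y=9.580, vy=18.680 → t=4.193, apex=27.027, x_land=54.257, impact vy=-23.250
  bounce: vy ← 0.88·23.250 = 20.460
Arc 2: start y=0.000, vy=20.460 → t=4.092, apex=20.930, x_land=107.206, impact vy=-20.460
  bounce: vy ← 0.88·20.460 = 18.004
Arc 3: start y=0.000, vy=18.004 → t=3.601, apex=16.208, x_land=153.802, impact vy=-18.004
  bounce: vy ← 0.88·18.004 = 15.844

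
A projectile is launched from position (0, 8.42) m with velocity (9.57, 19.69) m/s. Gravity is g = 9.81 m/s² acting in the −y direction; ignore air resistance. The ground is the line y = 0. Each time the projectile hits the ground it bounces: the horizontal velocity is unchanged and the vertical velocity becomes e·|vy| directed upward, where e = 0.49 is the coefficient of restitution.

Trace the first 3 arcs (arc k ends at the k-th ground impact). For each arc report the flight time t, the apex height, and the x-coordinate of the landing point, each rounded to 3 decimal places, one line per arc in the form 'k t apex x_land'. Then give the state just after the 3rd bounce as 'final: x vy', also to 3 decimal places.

1 4.404 28.180 42.147
2 2.349 6.766 64.627
3 1.151 1.625 75.642
final: 75.642 2.766

Arc 1: start y=8.420, vy=19.690 → t=4.404, apex=28.180, x_land=42.147, impact vy=-23.514
  bounce: vy ← 0.49·23.514 = 11.522
Arc 2: start y=0.000, vy=11.522 → t=2.349, apex=6.766, x_land=64.627, impact vy=-11.522
  bounce: vy ← 0.49·11.522 = 5.646
Arc 3: start y=0.000, vy=5.646 → t=1.151, apex=1.625, x_land=75.642, impact vy=-5.646
  bounce: vy ← 0.49·5.646 = 2.766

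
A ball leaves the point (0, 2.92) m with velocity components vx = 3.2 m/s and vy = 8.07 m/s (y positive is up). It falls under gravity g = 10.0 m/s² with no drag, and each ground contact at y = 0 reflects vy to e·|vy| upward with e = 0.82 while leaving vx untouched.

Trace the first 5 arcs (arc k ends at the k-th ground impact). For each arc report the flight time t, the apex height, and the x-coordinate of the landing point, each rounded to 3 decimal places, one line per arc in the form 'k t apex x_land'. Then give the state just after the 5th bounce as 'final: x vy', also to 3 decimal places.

Arc 1: start y=2.920, vy=8.070 → t=1.918, apex=6.176, x_land=6.139, impact vy=-11.114
  bounce: vy ← 0.82·11.114 = 9.114
Arc 2: start y=0.000, vy=9.114 → t=1.823, apex=4.153, x_land=11.972, impact vy=-9.114
  bounce: vy ← 0.82·9.114 = 7.473
Arc 3: start y=0.000, vy=7.473 → t=1.495, apex=2.792, x_land=16.754, impact vy=-7.473
  bounce: vy ← 0.82·7.473 = 6.128
Arc 4: start y=0.000, vy=6.128 → t=1.226, apex=1.878, x_land=20.676, impact vy=-6.128
  bounce: vy ← 0.82·6.128 = 5.025
Arc 5: start y=0.000, vy=5.025 → t=1.005, apex=1.263, x_land=23.892, impact vy=-5.025
  bounce: vy ← 0.82·5.025 = 4.120

1 1.918 6.176 6.139
2 1.823 4.153 11.972
3 1.495 2.792 16.754
4 1.226 1.878 20.676
5 1.005 1.263 23.892
final: 23.892 4.120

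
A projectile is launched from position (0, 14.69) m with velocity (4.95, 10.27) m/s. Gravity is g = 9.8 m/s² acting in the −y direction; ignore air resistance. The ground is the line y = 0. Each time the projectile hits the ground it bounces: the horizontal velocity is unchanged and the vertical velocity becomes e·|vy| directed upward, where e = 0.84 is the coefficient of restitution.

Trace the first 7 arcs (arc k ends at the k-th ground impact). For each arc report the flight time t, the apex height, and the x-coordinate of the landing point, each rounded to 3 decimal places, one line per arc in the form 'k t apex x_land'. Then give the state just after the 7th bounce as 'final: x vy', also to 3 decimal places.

Arc 1: start y=14.690, vy=10.270 → t=3.072, apex=20.071, x_land=15.206, impact vy=-19.834
  bounce: vy ← 0.84·19.834 = 16.661
Arc 2: start y=0.000, vy=16.661 → t=3.400, apex=14.162, x_land=32.036, impact vy=-16.661
  bounce: vy ← 0.84·16.661 = 13.995
Arc 3: start y=0.000, vy=13.995 → t=2.856, apex=9.993, x_land=46.174, impact vy=-13.995
  bounce: vy ← 0.84·13.995 = 11.756
Arc 4: start y=0.000, vy=11.756 → t=2.399, apex=7.051, x_land=58.050, impact vy=-11.756
  bounce: vy ← 0.84·11.756 = 9.875
Arc 5: start y=0.000, vy=9.875 → t=2.015, apex=4.975, x_land=68.026, impact vy=-9.875
  bounce: vy ← 0.84·9.875 = 8.295
Arc 6: start y=0.000, vy=8.295 → t=1.693, apex=3.510, x_land=76.405, impact vy=-8.295
  bounce: vy ← 0.84·8.295 = 6.968
Arc 7: start y=0.000, vy=6.968 → t=1.422, apex=2.477, x_land=83.444, impact vy=-6.968
  bounce: vy ← 0.84·6.968 = 5.853

1 3.072 20.071 15.206
2 3.400 14.162 32.036
3 2.856 9.993 46.174
4 2.399 7.051 58.050
5 2.015 4.975 68.026
6 1.693 3.510 76.405
7 1.422 2.477 83.444
final: 83.444 5.853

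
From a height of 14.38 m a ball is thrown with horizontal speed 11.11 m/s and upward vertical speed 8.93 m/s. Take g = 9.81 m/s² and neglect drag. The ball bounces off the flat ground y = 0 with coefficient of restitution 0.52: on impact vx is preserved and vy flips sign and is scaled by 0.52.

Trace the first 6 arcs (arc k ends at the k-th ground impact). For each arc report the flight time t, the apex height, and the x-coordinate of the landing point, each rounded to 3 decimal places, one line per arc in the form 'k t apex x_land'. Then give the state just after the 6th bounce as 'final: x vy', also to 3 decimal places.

1 2.849 18.444 31.657
2 2.017 4.987 54.063
3 1.049 1.349 65.714
4 0.545 0.365 71.773
5 0.284 0.099 74.923
6 0.147 0.027 76.562
final: 76.562 0.376

Arc 1: start y=14.380, vy=8.930 → t=2.849, apex=18.444, x_land=31.657, impact vy=-19.023
  bounce: vy ← 0.52·19.023 = 9.892
Arc 2: start y=0.000, vy=9.892 → t=2.017, apex=4.987, x_land=54.063, impact vy=-9.892
  bounce: vy ← 0.52·9.892 = 5.144
Arc 3: start y=0.000, vy=5.144 → t=1.049, apex=1.349, x_land=65.714, impact vy=-5.144
  bounce: vy ← 0.52·5.144 = 2.675
Arc 4: start y=0.000, vy=2.675 → t=0.545, apex=0.365, x_land=71.773, impact vy=-2.675
  bounce: vy ← 0.52·2.675 = 1.391
Arc 5: start y=0.000, vy=1.391 → t=0.284, apex=0.099, x_land=74.923, impact vy=-1.391
  bounce: vy ← 0.52·1.391 = 0.723
Arc 6: start y=0.000, vy=0.723 → t=0.147, apex=0.027, x_land=76.562, impact vy=-0.723
  bounce: vy ← 0.52·0.723 = 0.376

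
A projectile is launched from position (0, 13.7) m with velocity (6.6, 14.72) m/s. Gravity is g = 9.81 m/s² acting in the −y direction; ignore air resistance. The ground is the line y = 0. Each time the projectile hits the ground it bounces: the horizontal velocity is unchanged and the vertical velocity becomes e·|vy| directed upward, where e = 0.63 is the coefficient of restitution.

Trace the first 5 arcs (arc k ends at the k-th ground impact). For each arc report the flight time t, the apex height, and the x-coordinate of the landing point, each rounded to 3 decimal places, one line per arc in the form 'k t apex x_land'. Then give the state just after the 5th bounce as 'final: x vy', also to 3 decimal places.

1 3.747 24.744 24.727
2 2.830 9.821 43.405
3 1.783 3.898 55.172
4 1.123 1.547 62.585
5 0.708 0.614 67.256
final: 67.256 2.187

Arc 1: start y=13.700, vy=14.720 → t=3.747, apex=24.744, x_land=24.727, impact vy=-22.033
  bounce: vy ← 0.63·22.033 = 13.881
Arc 2: start y=0.000, vy=13.881 → t=2.830, apex=9.821, x_land=43.405, impact vy=-13.881
  bounce: vy ← 0.63·13.881 = 8.745
Arc 3: start y=0.000, vy=8.745 → t=1.783, apex=3.898, x_land=55.172, impact vy=-8.745
  bounce: vy ← 0.63·8.745 = 5.509
Arc 4: start y=0.000, vy=5.509 → t=1.123, apex=1.547, x_land=62.585, impact vy=-5.509
  bounce: vy ← 0.63·5.509 = 3.471
Arc 5: start y=0.000, vy=3.471 → t=0.708, apex=0.614, x_land=67.256, impact vy=-3.471
  bounce: vy ← 0.63·3.471 = 2.187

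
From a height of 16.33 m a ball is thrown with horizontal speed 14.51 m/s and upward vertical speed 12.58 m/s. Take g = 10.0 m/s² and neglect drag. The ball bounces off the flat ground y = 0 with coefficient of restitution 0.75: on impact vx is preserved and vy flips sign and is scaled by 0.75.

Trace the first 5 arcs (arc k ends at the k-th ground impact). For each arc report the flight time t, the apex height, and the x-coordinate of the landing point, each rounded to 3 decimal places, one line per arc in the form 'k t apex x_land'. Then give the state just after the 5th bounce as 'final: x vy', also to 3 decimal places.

1 3.460 24.243 50.204
2 3.303 13.637 98.129
3 2.477 7.671 134.073
4 1.858 4.315 161.031
5 1.393 2.427 181.250
final: 181.250 5.225

Arc 1: start y=16.330, vy=12.580 → t=3.460, apex=24.243, x_land=50.204, impact vy=-22.019
  bounce: vy ← 0.75·22.019 = 16.515
Arc 2: start y=0.000, vy=16.515 → t=3.303, apex=13.637, x_land=98.129, impact vy=-16.515
  bounce: vy ← 0.75·16.515 = 12.386
Arc 3: start y=0.000, vy=12.386 → t=2.477, apex=7.671, x_land=134.073, impact vy=-12.386
  bounce: vy ← 0.75·12.386 = 9.289
Arc 4: start y=0.000, vy=9.289 → t=1.858, apex=4.315, x_land=161.031, impact vy=-9.289
  bounce: vy ← 0.75·9.289 = 6.967
Arc 5: start y=0.000, vy=6.967 → t=1.393, apex=2.427, x_land=181.250, impact vy=-6.967
  bounce: vy ← 0.75·6.967 = 5.225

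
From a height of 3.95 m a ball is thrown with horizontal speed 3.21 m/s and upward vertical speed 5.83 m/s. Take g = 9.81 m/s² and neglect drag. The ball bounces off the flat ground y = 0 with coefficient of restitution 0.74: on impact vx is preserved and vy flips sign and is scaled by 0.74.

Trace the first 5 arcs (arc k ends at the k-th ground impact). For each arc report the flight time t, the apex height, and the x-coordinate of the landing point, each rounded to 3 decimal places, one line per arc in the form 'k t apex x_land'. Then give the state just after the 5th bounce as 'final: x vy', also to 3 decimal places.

Arc 1: start y=3.950, vy=5.830 → t=1.671, apex=5.682, x_land=5.363, impact vy=-10.559
  bounce: vy ← 0.74·10.559 = 7.813
Arc 2: start y=0.000, vy=7.813 → t=1.593, apex=3.112, x_land=10.476, impact vy=-7.813
  bounce: vy ← 0.74·7.813 = 5.782
Arc 3: start y=0.000, vy=5.782 → t=1.179, apex=1.704, x_land=14.260, impact vy=-5.782
  bounce: vy ← 0.74·5.782 = 4.279
Arc 4: start y=0.000, vy=4.279 → t=0.872, apex=0.933, x_land=17.060, impact vy=-4.279
  bounce: vy ← 0.74·4.279 = 3.166
Arc 5: start y=0.000, vy=3.166 → t=0.646, apex=0.511, x_land=19.132, impact vy=-3.166
  bounce: vy ← 0.74·3.166 = 2.343

1 1.671 5.682 5.363
2 1.593 3.112 10.476
3 1.179 1.704 14.260
4 0.872 0.933 17.060
5 0.646 0.511 19.132
final: 19.132 2.343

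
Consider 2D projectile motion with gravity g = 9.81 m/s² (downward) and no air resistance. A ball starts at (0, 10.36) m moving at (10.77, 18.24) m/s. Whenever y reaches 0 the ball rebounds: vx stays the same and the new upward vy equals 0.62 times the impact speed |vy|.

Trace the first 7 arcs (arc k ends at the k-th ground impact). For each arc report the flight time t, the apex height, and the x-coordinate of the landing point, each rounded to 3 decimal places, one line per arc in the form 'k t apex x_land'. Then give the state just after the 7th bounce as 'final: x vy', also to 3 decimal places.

Arc 1: start y=10.360, vy=18.240 → t=4.219, apex=27.317, x_land=45.441, impact vy=-23.151
  bounce: vy ← 0.62·23.151 = 14.354
Arc 2: start y=0.000, vy=14.354 → t=2.926, apex=10.501, x_land=76.958, impact vy=-14.354
  bounce: vy ← 0.62·14.354 = 8.899
Arc 3: start y=0.000, vy=8.899 → t=1.814, apex=4.036, x_land=96.498, impact vy=-8.899
  bounce: vy ← 0.62·8.899 = 5.517
Arc 4: start y=0.000, vy=5.517 → t=1.125, apex=1.552, x_land=108.613, impact vy=-5.517
  bounce: vy ← 0.62·5.517 = 3.421
Arc 5: start y=0.000, vy=3.421 → t=0.697, apex=0.596, x_land=116.124, impact vy=-3.421
  bounce: vy ← 0.62·3.421 = 2.121
Arc 6: start y=0.000, vy=2.121 → t=0.432, apex=0.229, x_land=120.781, impact vy=-2.121
  bounce: vy ← 0.62·2.121 = 1.315
Arc 7: start y=0.000, vy=1.315 → t=0.268, apex=0.088, x_land=123.668, impact vy=-1.315
  bounce: vy ← 0.62·1.315 = 0.815

1 4.219 27.317 45.441
2 2.926 10.501 76.958
3 1.814 4.036 96.498
4 1.125 1.552 108.613
5 0.697 0.596 116.124
6 0.432 0.229 120.781
7 0.268 0.088 123.668
final: 123.668 0.815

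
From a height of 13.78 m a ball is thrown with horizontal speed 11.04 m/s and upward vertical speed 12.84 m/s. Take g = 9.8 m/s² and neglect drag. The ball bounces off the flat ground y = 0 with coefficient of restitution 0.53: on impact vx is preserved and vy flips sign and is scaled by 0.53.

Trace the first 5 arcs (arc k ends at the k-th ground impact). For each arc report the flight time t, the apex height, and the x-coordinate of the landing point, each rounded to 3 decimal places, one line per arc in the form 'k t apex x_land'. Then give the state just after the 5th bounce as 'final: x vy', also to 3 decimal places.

Arc 1: start y=13.780, vy=12.840 → t=3.438, apex=22.192, x_land=37.959, impact vy=-20.856
  bounce: vy ← 0.53·20.856 = 11.053
Arc 2: start y=0.000, vy=11.053 → t=2.256, apex=6.234, x_land=62.863, impact vy=-11.053
  bounce: vy ← 0.53·11.053 = 5.858
Arc 3: start y=0.000, vy=5.858 → t=1.196, apex=1.751, x_land=76.062, impact vy=-5.858
  bounce: vy ← 0.53·5.858 = 3.105
Arc 4: start y=0.000, vy=3.105 → t=0.634, apex=0.492, x_land=83.058, impact vy=-3.105
  bounce: vy ← 0.53·3.105 = 1.646
Arc 5: start y=0.000, vy=1.646 → t=0.336, apex=0.138, x_land=86.765, impact vy=-1.646
  bounce: vy ← 0.53·1.646 = 0.872

1 3.438 22.192 37.959
2 2.256 6.234 62.863
3 1.196 1.751 76.062
4 0.634 0.492 83.058
5 0.336 0.138 86.765
final: 86.765 0.872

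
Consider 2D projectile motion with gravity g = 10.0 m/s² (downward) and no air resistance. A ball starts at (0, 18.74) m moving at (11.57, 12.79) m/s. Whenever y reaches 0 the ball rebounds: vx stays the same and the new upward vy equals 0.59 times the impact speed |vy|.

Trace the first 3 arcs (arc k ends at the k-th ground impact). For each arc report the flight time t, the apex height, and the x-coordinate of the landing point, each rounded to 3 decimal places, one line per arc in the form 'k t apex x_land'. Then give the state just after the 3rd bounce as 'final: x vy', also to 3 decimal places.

Arc 1: start y=18.740, vy=12.790 → t=3.599, apex=26.919, x_land=41.644, impact vy=-23.203
  bounce: vy ← 0.59·23.203 = 13.690
Arc 2: start y=0.000, vy=13.690 → t=2.738, apex=9.371, x_land=73.322, impact vy=-13.690
  bounce: vy ← 0.59·13.690 = 8.077
Arc 3: start y=0.000, vy=8.077 → t=1.615, apex=3.262, x_land=92.012, impact vy=-8.077
  bounce: vy ← 0.59·8.077 = 4.765

1 3.599 26.919 41.644
2 2.738 9.371 73.322
3 1.615 3.262 92.012
final: 92.012 4.765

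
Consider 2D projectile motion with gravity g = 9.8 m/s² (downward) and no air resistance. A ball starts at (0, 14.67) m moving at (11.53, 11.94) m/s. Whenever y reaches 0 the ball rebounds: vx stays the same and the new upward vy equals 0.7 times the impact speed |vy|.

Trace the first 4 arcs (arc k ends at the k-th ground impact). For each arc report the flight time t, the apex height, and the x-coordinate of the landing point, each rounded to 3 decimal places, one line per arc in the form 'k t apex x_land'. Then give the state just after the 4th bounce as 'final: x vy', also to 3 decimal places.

Arc 1: start y=14.670, vy=11.940 → t=3.335, apex=21.944, x_land=38.448, impact vy=-20.739
  bounce: vy ← 0.7·20.739 = 14.517
Arc 2: start y=0.000, vy=14.517 → t=2.963, apex=10.752, x_land=72.607, impact vy=-14.517
  bounce: vy ← 0.7·14.517 = 10.162
Arc 3: start y=0.000, vy=10.162 → t=2.074, apex=5.269, x_land=96.519, impact vy=-10.162
  bounce: vy ← 0.7·10.162 = 7.113
Arc 4: start y=0.000, vy=7.113 → t=1.452, apex=2.582, x_land=113.257, impact vy=-7.113
  bounce: vy ← 0.7·7.113 = 4.979

1 3.335 21.944 38.448
2 2.963 10.752 72.607
3 2.074 5.269 96.519
4 1.452 2.582 113.257
final: 113.257 4.979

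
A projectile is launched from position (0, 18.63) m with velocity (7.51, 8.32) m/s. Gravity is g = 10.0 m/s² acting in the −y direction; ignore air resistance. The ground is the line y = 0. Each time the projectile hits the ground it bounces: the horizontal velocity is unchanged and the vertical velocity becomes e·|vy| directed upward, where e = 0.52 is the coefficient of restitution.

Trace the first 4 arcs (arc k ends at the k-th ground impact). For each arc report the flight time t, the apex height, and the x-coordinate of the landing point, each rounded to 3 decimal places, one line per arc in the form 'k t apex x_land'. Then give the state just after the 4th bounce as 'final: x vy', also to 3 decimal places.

Arc 1: start y=18.630, vy=8.320 → t=2.934, apex=22.091, x_land=22.034, impact vy=-21.020
  bounce: vy ← 0.52·21.020 = 10.930
Arc 2: start y=0.000, vy=10.930 → t=2.186, apex=5.973, x_land=38.451, impact vy=-10.930
  bounce: vy ← 0.52·10.930 = 5.684
Arc 3: start y=0.000, vy=5.684 → t=1.137, apex=1.615, x_land=46.988, impact vy=-5.684
  bounce: vy ← 0.52·5.684 = 2.956
Arc 4: start y=0.000, vy=2.956 → t=0.591, apex=0.437, x_land=51.427, impact vy=-2.956
  bounce: vy ← 0.52·2.956 = 1.537

1 2.934 22.091 22.034
2 2.186 5.973 38.451
3 1.137 1.615 46.988
4 0.591 0.437 51.427
final: 51.427 1.537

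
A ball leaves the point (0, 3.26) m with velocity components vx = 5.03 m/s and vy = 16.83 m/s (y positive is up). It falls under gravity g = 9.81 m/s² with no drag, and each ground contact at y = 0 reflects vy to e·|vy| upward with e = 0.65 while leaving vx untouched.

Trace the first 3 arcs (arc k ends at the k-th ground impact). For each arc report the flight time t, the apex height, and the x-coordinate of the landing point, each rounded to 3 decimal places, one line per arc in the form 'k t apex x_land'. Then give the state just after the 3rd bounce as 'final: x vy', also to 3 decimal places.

Arc 1: start y=3.260, vy=16.830 → t=3.615, apex=17.697, x_land=18.184, impact vy=-18.634
  bounce: vy ← 0.65·18.634 = 12.112
Arc 2: start y=0.000, vy=12.112 → t=2.469, apex=7.477, x_land=30.604, impact vy=-12.112
  bounce: vy ← 0.65·12.112 = 7.873
Arc 3: start y=0.000, vy=7.873 → t=1.605, apex=3.159, x_land=38.677, impact vy=-7.873
  bounce: vy ← 0.65·7.873 = 5.117

1 3.615 17.697 18.184
2 2.469 7.477 30.604
3 1.605 3.159 38.677
final: 38.677 5.117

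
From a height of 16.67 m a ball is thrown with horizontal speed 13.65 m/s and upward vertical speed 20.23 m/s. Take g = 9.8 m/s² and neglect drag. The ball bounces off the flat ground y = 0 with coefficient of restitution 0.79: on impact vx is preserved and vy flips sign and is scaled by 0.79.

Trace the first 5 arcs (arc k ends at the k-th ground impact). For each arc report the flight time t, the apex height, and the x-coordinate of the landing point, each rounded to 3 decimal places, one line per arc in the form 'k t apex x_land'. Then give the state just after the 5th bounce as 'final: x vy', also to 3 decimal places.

1 4.833 37.550 65.964
2 4.374 23.435 125.668
3 3.455 14.626 172.833
4 2.730 9.128 210.094
5 2.156 5.697 239.530
final: 239.530 8.348

Arc 1: start y=16.670, vy=20.230 → t=4.833, apex=37.550, x_land=65.964, impact vy=-27.129
  bounce: vy ← 0.79·27.129 = 21.432
Arc 2: start y=0.000, vy=21.432 → t=4.374, apex=23.435, x_land=125.668, impact vy=-21.432
  bounce: vy ← 0.79·21.432 = 16.931
Arc 3: start y=0.000, vy=16.931 → t=3.455, apex=14.626, x_land=172.833, impact vy=-16.931
  bounce: vy ← 0.79·16.931 = 13.376
Arc 4: start y=0.000, vy=13.376 → t=2.730, apex=9.128, x_land=210.094, impact vy=-13.376
  bounce: vy ← 0.79·13.376 = 10.567
Arc 5: start y=0.000, vy=10.567 → t=2.156, apex=5.697, x_land=239.530, impact vy=-10.567
  bounce: vy ← 0.79·10.567 = 8.348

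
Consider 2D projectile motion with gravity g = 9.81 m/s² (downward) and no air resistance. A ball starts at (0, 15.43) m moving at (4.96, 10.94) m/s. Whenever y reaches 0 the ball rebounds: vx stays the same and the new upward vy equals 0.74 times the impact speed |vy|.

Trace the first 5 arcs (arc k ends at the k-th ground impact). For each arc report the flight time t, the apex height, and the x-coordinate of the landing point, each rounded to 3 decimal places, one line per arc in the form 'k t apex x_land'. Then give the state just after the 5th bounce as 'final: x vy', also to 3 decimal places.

1 3.210 21.530 15.923
2 3.101 11.790 31.303
3 2.295 6.456 42.684
4 1.698 3.535 51.106
5 1.256 1.936 57.338
final: 57.338 4.561

Arc 1: start y=15.430, vy=10.940 → t=3.210, apex=21.530, x_land=15.923, impact vy=-20.553
  bounce: vy ← 0.74·20.553 = 15.209
Arc 2: start y=0.000, vy=15.209 → t=3.101, apex=11.790, x_land=31.303, impact vy=-15.209
  bounce: vy ← 0.74·15.209 = 11.255
Arc 3: start y=0.000, vy=11.255 → t=2.295, apex=6.456, x_land=42.684, impact vy=-11.255
  bounce: vy ← 0.74·11.255 = 8.329
Arc 4: start y=0.000, vy=8.329 → t=1.698, apex=3.535, x_land=51.106, impact vy=-8.329
  bounce: vy ← 0.74·8.329 = 6.163
Arc 5: start y=0.000, vy=6.163 → t=1.256, apex=1.936, x_land=57.338, impact vy=-6.163
  bounce: vy ← 0.74·6.163 = 4.561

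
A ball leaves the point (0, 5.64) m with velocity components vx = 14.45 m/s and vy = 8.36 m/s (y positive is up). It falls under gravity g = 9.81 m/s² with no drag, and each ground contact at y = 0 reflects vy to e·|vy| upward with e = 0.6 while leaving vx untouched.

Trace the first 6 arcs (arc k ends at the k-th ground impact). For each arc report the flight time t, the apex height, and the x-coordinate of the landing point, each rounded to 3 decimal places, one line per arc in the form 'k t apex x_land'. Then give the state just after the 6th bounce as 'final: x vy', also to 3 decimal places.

1 2.222 9.202 32.106
2 1.644 3.313 55.857
3 0.986 1.193 70.107
4 0.592 0.429 78.657
5 0.355 0.155 83.788
6 0.213 0.056 86.866
final: 86.866 0.627

Arc 1: start y=5.640, vy=8.360 → t=2.222, apex=9.202, x_land=32.106, impact vy=-13.437
  bounce: vy ← 0.6·13.437 = 8.062
Arc 2: start y=0.000, vy=8.062 → t=1.644, apex=3.313, x_land=55.857, impact vy=-8.062
  bounce: vy ← 0.6·8.062 = 4.837
Arc 3: start y=0.000, vy=4.837 → t=0.986, apex=1.193, x_land=70.107, impact vy=-4.837
  bounce: vy ← 0.6·4.837 = 2.902
Arc 4: start y=0.000, vy=2.902 → t=0.592, apex=0.429, x_land=78.657, impact vy=-2.902
  bounce: vy ← 0.6·2.902 = 1.741
Arc 5: start y=0.000, vy=1.741 → t=0.355, apex=0.155, x_land=83.788, impact vy=-1.741
  bounce: vy ← 0.6·1.741 = 1.045
Arc 6: start y=0.000, vy=1.045 → t=0.213, apex=0.056, x_land=86.866, impact vy=-1.045
  bounce: vy ← 0.6·1.045 = 0.627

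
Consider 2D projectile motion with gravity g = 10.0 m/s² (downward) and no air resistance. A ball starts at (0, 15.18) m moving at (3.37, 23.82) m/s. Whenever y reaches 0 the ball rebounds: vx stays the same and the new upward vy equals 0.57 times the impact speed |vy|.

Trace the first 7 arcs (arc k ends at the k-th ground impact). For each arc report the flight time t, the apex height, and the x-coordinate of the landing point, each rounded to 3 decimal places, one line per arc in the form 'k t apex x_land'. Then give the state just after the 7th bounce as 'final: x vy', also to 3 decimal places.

1 5.333 43.550 17.973
2 3.364 14.149 29.311
3 1.918 4.597 35.774
4 1.093 1.494 39.458
5 0.623 0.485 41.557
6 0.355 0.158 42.754
7 0.202 0.051 43.437
final: 43.437 0.577

Arc 1: start y=15.180, vy=23.820 → t=5.333, apex=43.550, x_land=17.973, impact vy=-29.513
  bounce: vy ← 0.57·29.513 = 16.822
Arc 2: start y=0.000, vy=16.822 → t=3.364, apex=14.149, x_land=29.311, impact vy=-16.822
  bounce: vy ← 0.57·16.822 = 9.589
Arc 3: start y=0.000, vy=9.589 → t=1.918, apex=4.597, x_land=35.774, impact vy=-9.589
  bounce: vy ← 0.57·9.589 = 5.466
Arc 4: start y=0.000, vy=5.466 → t=1.093, apex=1.494, x_land=39.458, impact vy=-5.466
  bounce: vy ← 0.57·5.466 = 3.115
Arc 5: start y=0.000, vy=3.115 → t=0.623, apex=0.485, x_land=41.557, impact vy=-3.115
  bounce: vy ← 0.57·3.115 = 1.776
Arc 6: start y=0.000, vy=1.776 → t=0.355, apex=0.158, x_land=42.754, impact vy=-1.776
  bounce: vy ← 0.57·1.776 = 1.012
Arc 7: start y=0.000, vy=1.012 → t=0.202, apex=0.051, x_land=43.437, impact vy=-1.012
  bounce: vy ← 0.57·1.012 = 0.577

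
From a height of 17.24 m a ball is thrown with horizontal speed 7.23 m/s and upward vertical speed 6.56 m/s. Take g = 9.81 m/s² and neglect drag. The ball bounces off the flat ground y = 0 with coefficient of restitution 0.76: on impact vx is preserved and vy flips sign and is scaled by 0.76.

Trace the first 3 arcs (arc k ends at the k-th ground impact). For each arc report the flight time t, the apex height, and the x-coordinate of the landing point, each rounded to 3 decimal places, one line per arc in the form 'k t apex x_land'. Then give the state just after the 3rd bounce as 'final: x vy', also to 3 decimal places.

Arc 1: start y=17.240, vy=6.560 → t=2.659, apex=19.433, x_land=19.226, impact vy=-19.526
  bounce: vy ← 0.76·19.526 = 14.840
Arc 2: start y=0.000, vy=14.840 → t=3.026, apex=11.225, x_land=41.100, impact vy=-14.840
  bounce: vy ← 0.76·14.840 = 11.278
Arc 3: start y=0.000, vy=11.278 → t=2.299, apex=6.483, x_land=57.725, impact vy=-11.278
  bounce: vy ← 0.76·11.278 = 8.572

1 2.659 19.433 19.226
2 3.026 11.225 41.100
3 2.299 6.483 57.725
final: 57.725 8.572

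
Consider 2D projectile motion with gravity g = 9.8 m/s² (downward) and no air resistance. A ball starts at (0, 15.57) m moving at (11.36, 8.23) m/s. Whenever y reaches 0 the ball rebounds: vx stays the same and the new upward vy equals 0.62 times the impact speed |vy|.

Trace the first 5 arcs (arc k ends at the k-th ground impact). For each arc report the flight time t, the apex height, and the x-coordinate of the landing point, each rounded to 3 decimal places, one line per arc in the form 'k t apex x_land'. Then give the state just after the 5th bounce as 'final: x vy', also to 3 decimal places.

Arc 1: start y=15.570, vy=8.230 → t=2.810, apex=19.026, x_land=31.925, impact vy=-19.311
  bounce: vy ← 0.62·19.311 = 11.973
Arc 2: start y=0.000, vy=11.973 → t=2.443, apex=7.314, x_land=59.682, impact vy=-11.973
  bounce: vy ← 0.62·11.973 = 7.423
Arc 3: start y=0.000, vy=7.423 → t=1.515, apex=2.811, x_land=76.891, impact vy=-7.423
  bounce: vy ← 0.62·7.423 = 4.602
Arc 4: start y=0.000, vy=4.602 → t=0.939, apex=1.081, x_land=87.561, impact vy=-4.602
  bounce: vy ← 0.62·4.602 = 2.853
Arc 5: start y=0.000, vy=2.853 → t=0.582, apex=0.415, x_land=94.176, impact vy=-2.853
  bounce: vy ← 0.62·2.853 = 1.769

1 2.810 19.026 31.925
2 2.443 7.314 59.682
3 1.515 2.811 76.891
4 0.939 1.081 87.561
5 0.582 0.415 94.176
final: 94.176 1.769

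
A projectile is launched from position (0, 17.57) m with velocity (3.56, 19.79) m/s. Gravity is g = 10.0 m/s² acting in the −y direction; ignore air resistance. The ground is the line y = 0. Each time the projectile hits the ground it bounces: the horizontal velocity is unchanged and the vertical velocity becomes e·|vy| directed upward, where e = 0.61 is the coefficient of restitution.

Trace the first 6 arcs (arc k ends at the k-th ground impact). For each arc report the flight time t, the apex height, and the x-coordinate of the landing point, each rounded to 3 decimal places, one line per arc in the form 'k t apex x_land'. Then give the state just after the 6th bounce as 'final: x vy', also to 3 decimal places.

Arc 1: start y=17.570, vy=19.790 → t=4.705, apex=37.152, x_land=16.749, impact vy=-27.259
  bounce: vy ← 0.61·27.259 = 16.628
Arc 2: start y=0.000, vy=16.628 → t=3.326, apex=13.824, x_land=28.588, impact vy=-16.628
  bounce: vy ← 0.61·16.628 = 10.143
Arc 3: start y=0.000, vy=10.143 → t=2.029, apex=5.144, x_land=35.810, impact vy=-10.143
  bounce: vy ← 0.61·10.143 = 6.187
Arc 4: start y=0.000, vy=6.187 → t=1.237, apex=1.914, x_land=40.216, impact vy=-6.187
  bounce: vy ← 0.61·6.187 = 3.774
Arc 5: start y=0.000, vy=3.774 → t=0.755, apex=0.712, x_land=42.903, impact vy=-3.774
  bounce: vy ← 0.61·3.774 = 2.302
Arc 6: start y=0.000, vy=2.302 → t=0.460, apex=0.265, x_land=44.542, impact vy=-2.302
  bounce: vy ← 0.61·2.302 = 1.404

1 4.705 37.152 16.749
2 3.326 13.824 28.588
3 2.029 5.144 35.810
4 1.237 1.914 40.216
5 0.755 0.712 42.903
6 0.460 0.265 44.542
final: 44.542 1.404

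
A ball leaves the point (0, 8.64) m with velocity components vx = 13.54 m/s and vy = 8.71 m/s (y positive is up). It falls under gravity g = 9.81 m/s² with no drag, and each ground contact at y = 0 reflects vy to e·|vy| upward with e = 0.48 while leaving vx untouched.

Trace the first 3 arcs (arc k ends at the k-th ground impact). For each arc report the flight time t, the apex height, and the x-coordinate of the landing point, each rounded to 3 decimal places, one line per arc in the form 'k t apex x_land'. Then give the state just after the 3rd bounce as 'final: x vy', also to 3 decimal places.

1 2.485 12.507 33.642
2 1.533 2.882 54.398
3 0.736 0.664 64.361
final: 64.361 1.732

Arc 1: start y=8.640, vy=8.710 → t=2.485, apex=12.507, x_land=33.642, impact vy=-15.665
  bounce: vy ← 0.48·15.665 = 7.519
Arc 2: start y=0.000, vy=7.519 → t=1.533, apex=2.882, x_land=54.398, impact vy=-7.519
  bounce: vy ← 0.48·7.519 = 3.609
Arc 3: start y=0.000, vy=3.609 → t=0.736, apex=0.664, x_land=64.361, impact vy=-3.609
  bounce: vy ← 0.48·3.609 = 1.732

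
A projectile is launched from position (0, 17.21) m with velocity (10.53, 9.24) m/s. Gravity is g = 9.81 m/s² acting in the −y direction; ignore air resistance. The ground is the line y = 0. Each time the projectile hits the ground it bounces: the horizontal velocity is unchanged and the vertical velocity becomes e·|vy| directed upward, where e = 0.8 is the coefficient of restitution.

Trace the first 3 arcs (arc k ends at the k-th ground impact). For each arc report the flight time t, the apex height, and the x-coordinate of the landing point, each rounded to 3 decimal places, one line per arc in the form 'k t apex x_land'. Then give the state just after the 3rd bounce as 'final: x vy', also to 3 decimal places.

Arc 1: start y=17.210, vy=9.240 → t=3.039, apex=21.562, x_land=31.996, impact vy=-20.568
  bounce: vy ← 0.8·20.568 = 16.454
Arc 2: start y=0.000, vy=16.454 → t=3.355, apex=13.799, x_land=67.320, impact vy=-16.454
  bounce: vy ← 0.8·16.454 = 13.163
Arc 3: start y=0.000, vy=13.163 → t=2.684, apex=8.832, x_land=95.579, impact vy=-13.163
  bounce: vy ← 0.8·13.163 = 10.531

1 3.039 21.562 31.996
2 3.355 13.799 67.320
3 2.684 8.832 95.579
final: 95.579 10.531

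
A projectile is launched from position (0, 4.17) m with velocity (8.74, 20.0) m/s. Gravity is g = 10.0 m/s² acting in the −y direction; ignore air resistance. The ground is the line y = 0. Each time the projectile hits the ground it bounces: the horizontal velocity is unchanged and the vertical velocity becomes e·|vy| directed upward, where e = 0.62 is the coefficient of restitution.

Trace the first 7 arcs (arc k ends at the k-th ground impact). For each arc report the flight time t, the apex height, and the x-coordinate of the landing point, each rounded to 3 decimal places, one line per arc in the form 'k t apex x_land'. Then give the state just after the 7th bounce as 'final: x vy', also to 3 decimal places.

Arc 1: start y=4.170, vy=20.000 → t=4.199, apex=24.170, x_land=36.696, impact vy=-21.986
  bounce: vy ← 0.62·21.986 = 13.632
Arc 2: start y=0.000, vy=13.632 → t=2.726, apex=9.291, x_land=60.524, impact vy=-13.632
  bounce: vy ← 0.62·13.632 = 8.452
Arc 3: start y=0.000, vy=8.452 → t=1.690, apex=3.571, x_land=75.297, impact vy=-8.452
  bounce: vy ← 0.62·8.452 = 5.240
Arc 4: start y=0.000, vy=5.240 → t=1.048, apex=1.373, x_land=84.457, impact vy=-5.240
  bounce: vy ← 0.62·5.240 = 3.249
Arc 5: start y=0.000, vy=3.249 → t=0.650, apex=0.528, x_land=90.136, impact vy=-3.249
  bounce: vy ← 0.62·3.249 = 2.014
Arc 6: start y=0.000, vy=2.014 → t=0.403, apex=0.203, x_land=93.657, impact vy=-2.014
  bounce: vy ← 0.62·2.014 = 1.249
Arc 7: start y=0.000, vy=1.249 → t=0.250, apex=0.078, x_land=95.840, impact vy=-1.249
  bounce: vy ← 0.62·1.249 = 0.774

1 4.199 24.170 36.696
2 2.726 9.291 60.524
3 1.690 3.571 75.297
4 1.048 1.373 84.457
5 0.650 0.528 90.136
6 0.403 0.203 93.657
7 0.250 0.078 95.840
final: 95.840 0.774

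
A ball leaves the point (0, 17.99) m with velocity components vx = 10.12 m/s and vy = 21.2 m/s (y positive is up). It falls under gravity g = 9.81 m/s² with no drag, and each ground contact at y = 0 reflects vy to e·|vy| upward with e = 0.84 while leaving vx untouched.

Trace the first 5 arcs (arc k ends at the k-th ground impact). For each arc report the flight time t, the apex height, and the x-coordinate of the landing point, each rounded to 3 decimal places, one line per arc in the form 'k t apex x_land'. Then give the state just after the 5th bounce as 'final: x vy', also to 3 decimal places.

Arc 1: start y=17.990, vy=21.200 → t=5.049, apex=40.897, x_land=51.092, impact vy=-28.327
  bounce: vy ← 0.84·28.327 = 23.794
Arc 2: start y=0.000, vy=23.794 → t=4.851, apex=28.857, x_land=100.185, impact vy=-23.794
  bounce: vy ← 0.84·23.794 = 19.987
Arc 3: start y=0.000, vy=19.987 → t=4.075, apex=20.362, x_land=141.422, impact vy=-19.987
  bounce: vy ← 0.84·19.987 = 16.789
Arc 4: start y=0.000, vy=16.789 → t=3.423, apex=14.367, x_land=176.062, impact vy=-16.789
  bounce: vy ← 0.84·16.789 = 14.103
Arc 5: start y=0.000, vy=14.103 → t=2.875, apex=10.137, x_land=205.160, impact vy=-14.103
  bounce: vy ← 0.84·14.103 = 11.847

1 5.049 40.897 51.092
2 4.851 28.857 100.185
3 4.075 20.362 141.422
4 3.423 14.367 176.062
5 2.875 10.137 205.160
final: 205.160 11.847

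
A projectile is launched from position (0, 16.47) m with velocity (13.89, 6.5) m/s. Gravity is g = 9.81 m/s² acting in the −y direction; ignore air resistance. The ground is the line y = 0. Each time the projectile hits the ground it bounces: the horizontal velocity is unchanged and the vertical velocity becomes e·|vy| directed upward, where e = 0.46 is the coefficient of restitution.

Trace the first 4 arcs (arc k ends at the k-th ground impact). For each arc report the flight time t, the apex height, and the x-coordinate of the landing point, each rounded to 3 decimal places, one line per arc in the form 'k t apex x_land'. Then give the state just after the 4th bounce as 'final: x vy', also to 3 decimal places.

Arc 1: start y=16.470, vy=6.500 → t=2.611, apex=18.623, x_land=36.269, impact vy=-19.115
  bounce: vy ← 0.46·19.115 = 8.793
Arc 2: start y=0.000, vy=8.793 → t=1.793, apex=3.941, x_land=61.169, impact vy=-8.793
  bounce: vy ← 0.46·8.793 = 4.045
Arc 3: start y=0.000, vy=4.045 → t=0.825, apex=0.834, x_land=72.623, impact vy=-4.045
  bounce: vy ← 0.46·4.045 = 1.861
Arc 4: start y=0.000, vy=1.861 → t=0.379, apex=0.176, x_land=77.892, impact vy=-1.861
  bounce: vy ← 0.46·1.861 = 0.856

1 2.611 18.623 36.269
2 1.793 3.941 61.169
3 0.825 0.834 72.623
4 0.379 0.176 77.892
final: 77.892 0.856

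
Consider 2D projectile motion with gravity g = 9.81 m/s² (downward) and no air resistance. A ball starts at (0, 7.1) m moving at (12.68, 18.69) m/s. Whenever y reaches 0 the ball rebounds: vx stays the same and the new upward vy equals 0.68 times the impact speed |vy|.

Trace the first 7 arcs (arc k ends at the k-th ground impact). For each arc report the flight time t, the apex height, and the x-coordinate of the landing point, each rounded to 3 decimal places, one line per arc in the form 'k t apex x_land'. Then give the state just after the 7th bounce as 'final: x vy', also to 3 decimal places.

Arc 1: start y=7.100, vy=18.690 → t=4.158, apex=24.904, x_land=52.730, impact vy=-22.105
  bounce: vy ← 0.68·22.105 = 15.031
Arc 2: start y=0.000, vy=15.031 → t=3.064, apex=11.516, x_land=91.587, impact vy=-15.031
  bounce: vy ← 0.68·15.031 = 10.221
Arc 3: start y=0.000, vy=10.221 → t=2.084, apex=5.325, x_land=118.010, impact vy=-10.221
  bounce: vy ← 0.68·10.221 = 6.950
Arc 4: start y=0.000, vy=6.950 → t=1.417, apex=2.462, x_land=135.978, impact vy=-6.950
  bounce: vy ← 0.68·6.950 = 4.726
Arc 5: start y=0.000, vy=4.726 → t=0.964, apex=1.139, x_land=148.196, impact vy=-4.726
  bounce: vy ← 0.68·4.726 = 3.214
Arc 6: start y=0.000, vy=3.214 → t=0.655, apex=0.526, x_land=156.504, impact vy=-3.214
  bounce: vy ← 0.68·3.214 = 2.185
Arc 7: start y=0.000, vy=2.185 → t=0.446, apex=0.243, x_land=162.154, impact vy=-2.185
  bounce: vy ← 0.68·2.185 = 1.486

1 4.158 24.904 52.730
2 3.064 11.516 91.587
3 2.084 5.325 118.010
4 1.417 2.462 135.978
5 0.964 1.139 148.196
6 0.655 0.526 156.504
7 0.446 0.243 162.154
final: 162.154 1.486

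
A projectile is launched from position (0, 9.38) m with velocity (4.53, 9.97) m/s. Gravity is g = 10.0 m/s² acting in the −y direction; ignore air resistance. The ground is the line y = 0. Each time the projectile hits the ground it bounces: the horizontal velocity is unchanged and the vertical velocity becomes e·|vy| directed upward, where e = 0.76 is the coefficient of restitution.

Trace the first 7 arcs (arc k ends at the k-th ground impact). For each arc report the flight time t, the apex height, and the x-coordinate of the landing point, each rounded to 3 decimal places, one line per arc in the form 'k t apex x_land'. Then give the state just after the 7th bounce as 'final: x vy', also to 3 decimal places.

1 2.691 14.350 12.191
2 2.575 8.289 23.856
3 1.957 4.787 32.721
4 1.487 2.765 39.459
5 1.130 1.597 44.579
6 0.859 0.923 48.471
7 0.653 0.533 51.429
final: 51.429 2.481

Arc 1: start y=9.380, vy=9.970 → t=2.691, apex=14.350, x_land=12.191, impact vy=-16.941
  bounce: vy ← 0.76·16.941 = 12.875
Arc 2: start y=0.000, vy=12.875 → t=2.575, apex=8.289, x_land=23.856, impact vy=-12.875
  bounce: vy ← 0.76·12.875 = 9.785
Arc 3: start y=0.000, vy=9.785 → t=1.957, apex=4.787, x_land=32.721, impact vy=-9.785
  bounce: vy ← 0.76·9.785 = 7.437
Arc 4: start y=0.000, vy=7.437 → t=1.487, apex=2.765, x_land=39.459, impact vy=-7.437
  bounce: vy ← 0.76·7.437 = 5.652
Arc 5: start y=0.000, vy=5.652 → t=1.130, apex=1.597, x_land=44.579, impact vy=-5.652
  bounce: vy ← 0.76·5.652 = 4.295
Arc 6: start y=0.000, vy=4.295 → t=0.859, apex=0.923, x_land=48.471, impact vy=-4.295
  bounce: vy ← 0.76·4.295 = 3.265
Arc 7: start y=0.000, vy=3.265 → t=0.653, apex=0.533, x_land=51.429, impact vy=-3.265
  bounce: vy ← 0.76·3.265 = 2.481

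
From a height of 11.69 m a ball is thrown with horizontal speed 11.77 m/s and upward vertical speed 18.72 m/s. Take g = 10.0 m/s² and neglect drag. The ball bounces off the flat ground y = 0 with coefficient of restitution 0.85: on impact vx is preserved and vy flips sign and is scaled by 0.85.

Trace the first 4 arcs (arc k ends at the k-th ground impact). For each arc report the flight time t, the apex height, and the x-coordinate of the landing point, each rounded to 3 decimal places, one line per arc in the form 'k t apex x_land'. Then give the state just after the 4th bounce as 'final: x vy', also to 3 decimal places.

Arc 1: start y=11.690, vy=18.720 → t=4.289, apex=29.212, x_land=50.483, impact vy=-24.171
  bounce: vy ← 0.85·24.171 = 20.545
Arc 2: start y=0.000, vy=20.545 → t=4.109, apex=21.106, x_land=98.847, impact vy=-20.545
  bounce: vy ← 0.85·20.545 = 17.464
Arc 3: start y=0.000, vy=17.464 → t=3.493, apex=15.249, x_land=139.956, impact vy=-17.464
  bounce: vy ← 0.85·17.464 = 14.844
Arc 4: start y=0.000, vy=14.844 → t=2.969, apex=11.017, x_land=174.899, impact vy=-14.844
  bounce: vy ← 0.85·14.844 = 12.617

1 4.289 29.212 50.483
2 4.109 21.106 98.847
3 3.493 15.249 139.956
4 2.969 11.017 174.899
final: 174.899 12.617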